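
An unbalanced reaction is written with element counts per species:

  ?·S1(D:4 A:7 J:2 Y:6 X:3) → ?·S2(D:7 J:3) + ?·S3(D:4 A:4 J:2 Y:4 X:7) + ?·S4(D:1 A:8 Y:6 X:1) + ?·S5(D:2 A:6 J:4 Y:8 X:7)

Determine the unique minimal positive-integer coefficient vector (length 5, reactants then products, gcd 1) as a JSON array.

Coefficients: [6, 2, 1, 4, 1]

D: 6·4 = 24 | 2·7+1·4+4·1+1·2 = 24
A: 6·7 = 42 | 2·0+1·4+4·8+1·6 = 42
J: 6·2 = 12 | 2·3+1·2+4·0+1·4 = 12
Y: 6·6 = 36 | 2·0+1·4+4·6+1·8 = 36
X: 6·3 = 18 | 2·0+1·7+4·1+1·7 = 18
gcd(6,2,1,4,1) = 1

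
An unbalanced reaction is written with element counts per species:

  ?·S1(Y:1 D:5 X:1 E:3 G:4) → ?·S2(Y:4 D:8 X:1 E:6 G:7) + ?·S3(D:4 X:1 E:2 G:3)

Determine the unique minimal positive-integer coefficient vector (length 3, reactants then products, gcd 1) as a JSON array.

Y: 4·1 = 4 | 1·4+3·0 = 4
D: 4·5 = 20 | 1·8+3·4 = 20
X: 4·1 = 4 | 1·1+3·1 = 4
E: 4·3 = 12 | 1·6+3·2 = 12
G: 4·4 = 16 | 1·7+3·3 = 16
gcd(4,1,3) = 1

Coefficients: [4, 1, 3]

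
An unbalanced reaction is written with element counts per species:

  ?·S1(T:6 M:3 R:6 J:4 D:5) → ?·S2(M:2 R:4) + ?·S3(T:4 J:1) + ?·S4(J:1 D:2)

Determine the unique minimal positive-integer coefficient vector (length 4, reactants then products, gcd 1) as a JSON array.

Coefficients: [2, 3, 3, 5]

T: 2·6 = 12 | 3·0+3·4+5·0 = 12
M: 2·3 = 6 | 3·2+3·0+5·0 = 6
R: 2·6 = 12 | 3·4+3·0+5·0 = 12
J: 2·4 = 8 | 3·0+3·1+5·1 = 8
D: 2·5 = 10 | 3·0+3·0+5·2 = 10
gcd(2,3,3,5) = 1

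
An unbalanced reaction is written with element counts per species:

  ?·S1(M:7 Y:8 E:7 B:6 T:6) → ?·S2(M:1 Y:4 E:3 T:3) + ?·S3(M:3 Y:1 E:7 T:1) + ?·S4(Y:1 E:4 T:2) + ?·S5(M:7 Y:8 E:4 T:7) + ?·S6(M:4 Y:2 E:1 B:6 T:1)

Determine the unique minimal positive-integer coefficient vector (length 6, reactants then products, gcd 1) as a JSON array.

M: 5·7 = 35 | 5·1+1·3+1·0+1·7+5·4 = 35
Y: 5·8 = 40 | 5·4+1·1+1·1+1·8+5·2 = 40
E: 5·7 = 35 | 5·3+1·7+1·4+1·4+5·1 = 35
B: 5·6 = 30 | 5·0+1·0+1·0+1·0+5·6 = 30
T: 5·6 = 30 | 5·3+1·1+1·2+1·7+5·1 = 30
gcd(5,5,1,1,1,5) = 1

Coefficients: [5, 5, 1, 1, 1, 5]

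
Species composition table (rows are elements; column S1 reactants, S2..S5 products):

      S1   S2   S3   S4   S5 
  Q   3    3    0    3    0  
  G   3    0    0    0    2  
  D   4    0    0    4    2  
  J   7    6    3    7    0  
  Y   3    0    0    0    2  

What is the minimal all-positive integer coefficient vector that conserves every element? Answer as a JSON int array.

Coefficients: [4, 3, 1, 1, 6]

Q: 4·3 = 12 | 3·3+1·0+1·3+6·0 = 12
G: 4·3 = 12 | 3·0+1·0+1·0+6·2 = 12
D: 4·4 = 16 | 3·0+1·0+1·4+6·2 = 16
J: 4·7 = 28 | 3·6+1·3+1·7+6·0 = 28
Y: 4·3 = 12 | 3·0+1·0+1·0+6·2 = 12
gcd(4,3,1,1,6) = 1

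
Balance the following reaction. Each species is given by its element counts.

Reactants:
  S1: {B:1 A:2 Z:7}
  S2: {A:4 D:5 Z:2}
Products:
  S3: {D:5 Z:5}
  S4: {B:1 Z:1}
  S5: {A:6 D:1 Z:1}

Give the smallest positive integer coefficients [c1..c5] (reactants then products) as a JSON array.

B: 3·1+6·0 = 3 | 5·0+3·1+5·0 = 3
A: 3·2+6·4 = 30 | 5·0+3·0+5·6 = 30
D: 3·0+6·5 = 30 | 5·5+3·0+5·1 = 30
Z: 3·7+6·2 = 33 | 5·5+3·1+5·1 = 33
gcd(3,6,5,3,5) = 1

Coefficients: [3, 6, 5, 3, 5]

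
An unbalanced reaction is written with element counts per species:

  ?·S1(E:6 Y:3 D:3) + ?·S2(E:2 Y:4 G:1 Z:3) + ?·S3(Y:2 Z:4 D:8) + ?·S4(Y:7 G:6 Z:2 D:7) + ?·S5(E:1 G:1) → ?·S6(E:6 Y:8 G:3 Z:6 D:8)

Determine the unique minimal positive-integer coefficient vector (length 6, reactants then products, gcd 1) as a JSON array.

E: 3·6+6·2+4·0+1·0+6·1 = 36 | 6·6 = 36
Y: 3·3+6·4+4·2+1·7+6·0 = 48 | 6·8 = 48
G: 3·0+6·1+4·0+1·6+6·1 = 18 | 6·3 = 18
Z: 3·0+6·3+4·4+1·2+6·0 = 36 | 6·6 = 36
D: 3·3+6·0+4·8+1·7+6·0 = 48 | 6·8 = 48
gcd(3,6,4,1,6,6) = 1

Coefficients: [3, 6, 4, 1, 6, 6]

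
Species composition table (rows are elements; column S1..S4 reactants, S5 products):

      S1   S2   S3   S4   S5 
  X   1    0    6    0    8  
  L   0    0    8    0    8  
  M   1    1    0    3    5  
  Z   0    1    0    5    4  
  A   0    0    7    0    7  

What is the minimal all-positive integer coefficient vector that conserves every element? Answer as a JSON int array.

Coefficients: [4, 3, 2, 1, 2]

X: 4·1+3·0+2·6+1·0 = 16 | 2·8 = 16
L: 4·0+3·0+2·8+1·0 = 16 | 2·8 = 16
M: 4·1+3·1+2·0+1·3 = 10 | 2·5 = 10
Z: 4·0+3·1+2·0+1·5 = 8 | 2·4 = 8
A: 4·0+3·0+2·7+1·0 = 14 | 2·7 = 14
gcd(4,3,2,1,2) = 1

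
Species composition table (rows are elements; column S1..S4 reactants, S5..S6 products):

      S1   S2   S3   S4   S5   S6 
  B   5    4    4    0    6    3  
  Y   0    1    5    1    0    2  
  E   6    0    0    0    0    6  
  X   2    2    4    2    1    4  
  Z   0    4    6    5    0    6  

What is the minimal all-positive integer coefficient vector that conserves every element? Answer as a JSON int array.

B: 6·5+5·4+1·4+2·0 = 54 | 6·6+6·3 = 54
Y: 6·0+5·1+1·5+2·1 = 12 | 6·0+6·2 = 12
E: 6·6+5·0+1·0+2·0 = 36 | 6·0+6·6 = 36
X: 6·2+5·2+1·4+2·2 = 30 | 6·1+6·4 = 30
Z: 6·0+5·4+1·6+2·5 = 36 | 6·0+6·6 = 36
gcd(6,5,1,2,6,6) = 1

Coefficients: [6, 5, 1, 2, 6, 6]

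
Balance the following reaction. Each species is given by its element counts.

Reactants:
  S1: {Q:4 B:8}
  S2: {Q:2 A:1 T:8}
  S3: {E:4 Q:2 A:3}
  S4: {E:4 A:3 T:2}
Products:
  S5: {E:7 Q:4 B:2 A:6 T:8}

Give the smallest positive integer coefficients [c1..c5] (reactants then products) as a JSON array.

E: 1·0+3·0+3·4+4·4 = 28 | 4·7 = 28
Q: 1·4+3·2+3·2+4·0 = 16 | 4·4 = 16
B: 1·8+3·0+3·0+4·0 = 8 | 4·2 = 8
A: 1·0+3·1+3·3+4·3 = 24 | 4·6 = 24
T: 1·0+3·8+3·0+4·2 = 32 | 4·8 = 32
gcd(1,3,3,4,4) = 1

Coefficients: [1, 3, 3, 4, 4]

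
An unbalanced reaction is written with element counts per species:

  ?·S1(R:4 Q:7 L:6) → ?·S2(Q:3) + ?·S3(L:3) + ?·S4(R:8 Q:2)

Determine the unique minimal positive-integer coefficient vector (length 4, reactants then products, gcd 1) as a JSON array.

Coefficients: [2, 4, 4, 1]

R: 2·4 = 8 | 4·0+4·0+1·8 = 8
Q: 2·7 = 14 | 4·3+4·0+1·2 = 14
L: 2·6 = 12 | 4·0+4·3+1·0 = 12
gcd(2,4,4,1) = 1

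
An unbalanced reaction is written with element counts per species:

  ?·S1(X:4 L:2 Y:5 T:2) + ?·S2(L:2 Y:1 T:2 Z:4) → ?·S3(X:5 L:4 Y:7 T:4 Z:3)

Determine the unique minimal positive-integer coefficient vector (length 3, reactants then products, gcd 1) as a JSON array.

Coefficients: [5, 3, 4]

X: 5·4+3·0 = 20 | 4·5 = 20
L: 5·2+3·2 = 16 | 4·4 = 16
Y: 5·5+3·1 = 28 | 4·7 = 28
T: 5·2+3·2 = 16 | 4·4 = 16
Z: 5·0+3·4 = 12 | 4·3 = 12
gcd(5,3,4) = 1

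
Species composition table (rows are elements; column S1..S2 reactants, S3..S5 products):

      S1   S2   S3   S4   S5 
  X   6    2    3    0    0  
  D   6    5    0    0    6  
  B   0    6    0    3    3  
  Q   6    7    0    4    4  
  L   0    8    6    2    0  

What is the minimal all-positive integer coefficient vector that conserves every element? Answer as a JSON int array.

X: 1·6+6·2 = 18 | 6·3+6·0+6·0 = 18
D: 1·6+6·5 = 36 | 6·0+6·0+6·6 = 36
B: 1·0+6·6 = 36 | 6·0+6·3+6·3 = 36
Q: 1·6+6·7 = 48 | 6·0+6·4+6·4 = 48
L: 1·0+6·8 = 48 | 6·6+6·2+6·0 = 48
gcd(1,6,6,6,6) = 1

Coefficients: [1, 6, 6, 6, 6]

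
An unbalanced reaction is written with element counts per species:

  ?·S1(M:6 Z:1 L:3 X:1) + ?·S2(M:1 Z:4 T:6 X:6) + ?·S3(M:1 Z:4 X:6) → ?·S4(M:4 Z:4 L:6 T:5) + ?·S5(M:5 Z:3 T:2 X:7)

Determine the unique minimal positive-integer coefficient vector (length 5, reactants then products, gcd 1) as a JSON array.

M: 4·6+3·1+1·1 = 28 | 2·4+4·5 = 28
Z: 4·1+3·4+1·4 = 20 | 2·4+4·3 = 20
L: 4·3+3·0+1·0 = 12 | 2·6+4·0 = 12
T: 4·0+3·6+1·0 = 18 | 2·5+4·2 = 18
X: 4·1+3·6+1·6 = 28 | 2·0+4·7 = 28
gcd(4,3,1,2,4) = 1

Coefficients: [4, 3, 1, 2, 4]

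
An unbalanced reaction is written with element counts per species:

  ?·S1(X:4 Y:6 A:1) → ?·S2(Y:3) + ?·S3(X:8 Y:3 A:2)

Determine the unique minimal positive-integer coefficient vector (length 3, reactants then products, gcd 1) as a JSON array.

X: 2·4 = 8 | 3·0+1·8 = 8
Y: 2·6 = 12 | 3·3+1·3 = 12
A: 2·1 = 2 | 3·0+1·2 = 2
gcd(2,3,1) = 1

Coefficients: [2, 3, 1]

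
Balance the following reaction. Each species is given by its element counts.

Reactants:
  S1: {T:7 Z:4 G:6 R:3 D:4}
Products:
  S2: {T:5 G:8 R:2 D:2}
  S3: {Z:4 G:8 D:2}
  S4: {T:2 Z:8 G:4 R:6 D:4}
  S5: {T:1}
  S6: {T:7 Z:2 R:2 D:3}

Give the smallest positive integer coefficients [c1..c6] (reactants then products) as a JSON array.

Coefficients: [6, 2, 2, 1, 2, 4]

T: 6·7 = 42 | 2·5+2·0+1·2+2·1+4·7 = 42
Z: 6·4 = 24 | 2·0+2·4+1·8+2·0+4·2 = 24
G: 6·6 = 36 | 2·8+2·8+1·4+2·0+4·0 = 36
R: 6·3 = 18 | 2·2+2·0+1·6+2·0+4·2 = 18
D: 6·4 = 24 | 2·2+2·2+1·4+2·0+4·3 = 24
gcd(6,2,2,1,2,4) = 1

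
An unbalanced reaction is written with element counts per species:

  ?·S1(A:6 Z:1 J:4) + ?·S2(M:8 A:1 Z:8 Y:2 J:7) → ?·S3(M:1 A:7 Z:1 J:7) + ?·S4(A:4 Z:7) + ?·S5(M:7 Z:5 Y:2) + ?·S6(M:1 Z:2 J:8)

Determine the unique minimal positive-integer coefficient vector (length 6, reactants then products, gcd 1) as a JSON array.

Coefficients: [1, 5, 1, 1, 5, 4]

M: 1·0+5·8 = 40 | 1·1+1·0+5·7+4·1 = 40
A: 1·6+5·1 = 11 | 1·7+1·4+5·0+4·0 = 11
Z: 1·1+5·8 = 41 | 1·1+1·7+5·5+4·2 = 41
Y: 1·0+5·2 = 10 | 1·0+1·0+5·2+4·0 = 10
J: 1·4+5·7 = 39 | 1·7+1·0+5·0+4·8 = 39
gcd(1,5,1,1,5,4) = 1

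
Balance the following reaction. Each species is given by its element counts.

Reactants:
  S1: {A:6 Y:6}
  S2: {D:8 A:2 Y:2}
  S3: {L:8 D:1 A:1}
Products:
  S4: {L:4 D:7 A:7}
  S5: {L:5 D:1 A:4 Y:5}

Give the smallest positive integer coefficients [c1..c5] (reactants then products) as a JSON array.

L: 3·0+1·0+3·8 = 24 | 1·4+4·5 = 24
D: 3·0+1·8+3·1 = 11 | 1·7+4·1 = 11
A: 3·6+1·2+3·1 = 23 | 1·7+4·4 = 23
Y: 3·6+1·2+3·0 = 20 | 1·0+4·5 = 20
gcd(3,1,3,1,4) = 1

Coefficients: [3, 1, 3, 1, 4]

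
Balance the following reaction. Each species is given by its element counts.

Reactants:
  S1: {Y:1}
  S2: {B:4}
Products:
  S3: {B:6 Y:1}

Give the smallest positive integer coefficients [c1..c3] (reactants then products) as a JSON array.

B: 2·0+3·4 = 12 | 2·6 = 12
Y: 2·1+3·0 = 2 | 2·1 = 2
gcd(2,3,2) = 1

Coefficients: [2, 3, 2]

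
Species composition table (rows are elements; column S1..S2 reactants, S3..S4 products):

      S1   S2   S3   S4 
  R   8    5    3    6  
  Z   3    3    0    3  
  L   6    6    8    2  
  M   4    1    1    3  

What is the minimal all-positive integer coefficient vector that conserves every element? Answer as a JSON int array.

R: 5·8+1·5 = 45 | 3·3+6·6 = 45
Z: 5·3+1·3 = 18 | 3·0+6·3 = 18
L: 5·6+1·6 = 36 | 3·8+6·2 = 36
M: 5·4+1·1 = 21 | 3·1+6·3 = 21
gcd(5,1,3,6) = 1

Coefficients: [5, 1, 3, 6]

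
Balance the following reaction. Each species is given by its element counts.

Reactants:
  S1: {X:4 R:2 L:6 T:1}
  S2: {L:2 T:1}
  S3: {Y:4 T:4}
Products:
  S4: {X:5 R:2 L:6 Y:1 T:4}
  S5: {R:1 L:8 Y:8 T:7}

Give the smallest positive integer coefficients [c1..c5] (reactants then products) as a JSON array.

Coefficients: [5, 5, 5, 4, 2]

X: 5·4+5·0+5·0 = 20 | 4·5+2·0 = 20
R: 5·2+5·0+5·0 = 10 | 4·2+2·1 = 10
L: 5·6+5·2+5·0 = 40 | 4·6+2·8 = 40
Y: 5·0+5·0+5·4 = 20 | 4·1+2·8 = 20
T: 5·1+5·1+5·4 = 30 | 4·4+2·7 = 30
gcd(5,5,5,4,2) = 1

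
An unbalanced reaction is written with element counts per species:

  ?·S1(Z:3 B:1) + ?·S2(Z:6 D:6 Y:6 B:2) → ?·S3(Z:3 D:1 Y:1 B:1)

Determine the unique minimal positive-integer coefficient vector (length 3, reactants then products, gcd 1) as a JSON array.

Z: 4·3+1·6 = 18 | 6·3 = 18
D: 4·0+1·6 = 6 | 6·1 = 6
Y: 4·0+1·6 = 6 | 6·1 = 6
B: 4·1+1·2 = 6 | 6·1 = 6
gcd(4,1,6) = 1

Coefficients: [4, 1, 6]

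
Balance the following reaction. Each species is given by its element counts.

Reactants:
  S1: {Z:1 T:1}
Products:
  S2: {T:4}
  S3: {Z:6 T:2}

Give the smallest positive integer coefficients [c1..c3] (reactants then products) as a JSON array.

Coefficients: [6, 1, 1]

Z: 6·1 = 6 | 1·0+1·6 = 6
T: 6·1 = 6 | 1·4+1·2 = 6
gcd(6,1,1) = 1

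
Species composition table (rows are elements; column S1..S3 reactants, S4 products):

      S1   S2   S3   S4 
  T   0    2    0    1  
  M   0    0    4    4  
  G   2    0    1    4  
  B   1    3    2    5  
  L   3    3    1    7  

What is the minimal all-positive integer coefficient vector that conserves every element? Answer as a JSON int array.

Coefficients: [3, 1, 2, 2]

T: 3·0+1·2+2·0 = 2 | 2·1 = 2
M: 3·0+1·0+2·4 = 8 | 2·4 = 8
G: 3·2+1·0+2·1 = 8 | 2·4 = 8
B: 3·1+1·3+2·2 = 10 | 2·5 = 10
L: 3·3+1·3+2·1 = 14 | 2·7 = 14
gcd(3,1,2,2) = 1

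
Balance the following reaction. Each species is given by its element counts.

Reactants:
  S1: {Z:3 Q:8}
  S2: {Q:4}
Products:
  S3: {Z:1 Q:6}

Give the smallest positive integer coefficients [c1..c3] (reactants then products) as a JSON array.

Z: 2·3+5·0 = 6 | 6·1 = 6
Q: 2·8+5·4 = 36 | 6·6 = 36
gcd(2,5,6) = 1

Coefficients: [2, 5, 6]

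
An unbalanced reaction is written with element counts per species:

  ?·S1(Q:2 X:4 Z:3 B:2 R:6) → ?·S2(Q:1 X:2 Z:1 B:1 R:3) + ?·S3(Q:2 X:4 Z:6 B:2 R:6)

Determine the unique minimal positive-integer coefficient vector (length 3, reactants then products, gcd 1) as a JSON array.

Coefficients: [4, 6, 1]

Q: 4·2 = 8 | 6·1+1·2 = 8
X: 4·4 = 16 | 6·2+1·4 = 16
Z: 4·3 = 12 | 6·1+1·6 = 12
B: 4·2 = 8 | 6·1+1·2 = 8
R: 4·6 = 24 | 6·3+1·6 = 24
gcd(4,6,1) = 1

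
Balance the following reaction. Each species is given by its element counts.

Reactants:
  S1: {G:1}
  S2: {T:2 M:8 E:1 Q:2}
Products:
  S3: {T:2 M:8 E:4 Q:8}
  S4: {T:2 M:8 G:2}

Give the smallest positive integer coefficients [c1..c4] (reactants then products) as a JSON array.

T: 6·0+4·2 = 8 | 1·2+3·2 = 8
M: 6·0+4·8 = 32 | 1·8+3·8 = 32
E: 6·0+4·1 = 4 | 1·4+3·0 = 4
Q: 6·0+4·2 = 8 | 1·8+3·0 = 8
G: 6·1+4·0 = 6 | 1·0+3·2 = 6
gcd(6,4,1,3) = 1

Coefficients: [6, 4, 1, 3]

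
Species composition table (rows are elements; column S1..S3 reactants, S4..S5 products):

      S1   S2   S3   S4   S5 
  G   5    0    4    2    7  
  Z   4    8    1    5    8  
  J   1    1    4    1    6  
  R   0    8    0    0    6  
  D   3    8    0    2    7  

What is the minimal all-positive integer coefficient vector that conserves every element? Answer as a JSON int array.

Coefficients: [2, 3, 5, 1, 4]

G: 2·5+3·0+5·4 = 30 | 1·2+4·7 = 30
Z: 2·4+3·8+5·1 = 37 | 1·5+4·8 = 37
J: 2·1+3·1+5·4 = 25 | 1·1+4·6 = 25
R: 2·0+3·8+5·0 = 24 | 1·0+4·6 = 24
D: 2·3+3·8+5·0 = 30 | 1·2+4·7 = 30
gcd(2,3,5,1,4) = 1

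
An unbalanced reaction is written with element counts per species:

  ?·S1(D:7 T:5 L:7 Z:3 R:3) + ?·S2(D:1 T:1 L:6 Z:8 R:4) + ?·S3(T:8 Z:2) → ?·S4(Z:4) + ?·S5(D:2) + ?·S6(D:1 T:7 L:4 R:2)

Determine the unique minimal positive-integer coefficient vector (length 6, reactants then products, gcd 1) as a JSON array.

D: 2·7+1·1+3·0 = 15 | 5·0+5·2+5·1 = 15
T: 2·5+1·1+3·8 = 35 | 5·0+5·0+5·7 = 35
L: 2·7+1·6+3·0 = 20 | 5·0+5·0+5·4 = 20
Z: 2·3+1·8+3·2 = 20 | 5·4+5·0+5·0 = 20
R: 2·3+1·4+3·0 = 10 | 5·0+5·0+5·2 = 10
gcd(2,1,3,5,5,5) = 1

Coefficients: [2, 1, 3, 5, 5, 5]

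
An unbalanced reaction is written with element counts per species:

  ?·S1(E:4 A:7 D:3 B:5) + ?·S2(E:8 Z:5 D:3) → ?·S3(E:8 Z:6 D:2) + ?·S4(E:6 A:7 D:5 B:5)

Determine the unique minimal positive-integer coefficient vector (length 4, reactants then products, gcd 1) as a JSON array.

E: 4·4+6·8 = 64 | 5·8+4·6 = 64
A: 4·7+6·0 = 28 | 5·0+4·7 = 28
Z: 4·0+6·5 = 30 | 5·6+4·0 = 30
D: 4·3+6·3 = 30 | 5·2+4·5 = 30
B: 4·5+6·0 = 20 | 5·0+4·5 = 20
gcd(4,6,5,4) = 1

Coefficients: [4, 6, 5, 4]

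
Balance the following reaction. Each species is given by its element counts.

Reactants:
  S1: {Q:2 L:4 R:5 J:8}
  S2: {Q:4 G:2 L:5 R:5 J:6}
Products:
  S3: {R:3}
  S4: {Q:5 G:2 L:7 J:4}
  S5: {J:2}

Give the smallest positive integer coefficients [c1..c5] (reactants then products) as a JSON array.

Coefficients: [1, 2, 5, 2, 6]

Q: 1·2+2·4 = 10 | 5·0+2·5+6·0 = 10
G: 1·0+2·2 = 4 | 5·0+2·2+6·0 = 4
L: 1·4+2·5 = 14 | 5·0+2·7+6·0 = 14
R: 1·5+2·5 = 15 | 5·3+2·0+6·0 = 15
J: 1·8+2·6 = 20 | 5·0+2·4+6·2 = 20
gcd(1,2,5,2,6) = 1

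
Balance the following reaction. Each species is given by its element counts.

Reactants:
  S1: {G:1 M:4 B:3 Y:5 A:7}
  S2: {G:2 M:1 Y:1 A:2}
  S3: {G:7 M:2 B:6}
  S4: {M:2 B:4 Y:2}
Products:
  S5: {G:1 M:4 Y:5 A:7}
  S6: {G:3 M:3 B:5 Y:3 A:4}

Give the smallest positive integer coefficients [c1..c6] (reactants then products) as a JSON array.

G: 5·1+3·2+1·7+1·0 = 18 | 3·1+5·3 = 18
M: 5·4+3·1+1·2+1·2 = 27 | 3·4+5·3 = 27
B: 5·3+3·0+1·6+1·4 = 25 | 3·0+5·5 = 25
Y: 5·5+3·1+1·0+1·2 = 30 | 3·5+5·3 = 30
A: 5·7+3·2+1·0+1·0 = 41 | 3·7+5·4 = 41
gcd(5,3,1,1,3,5) = 1

Coefficients: [5, 3, 1, 1, 3, 5]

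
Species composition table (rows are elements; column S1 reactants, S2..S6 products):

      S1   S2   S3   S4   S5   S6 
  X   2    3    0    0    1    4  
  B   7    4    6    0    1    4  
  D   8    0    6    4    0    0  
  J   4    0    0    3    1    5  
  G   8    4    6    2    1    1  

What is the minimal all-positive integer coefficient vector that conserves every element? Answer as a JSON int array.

X: 5·2 = 10 | 1·3+4·0+4·0+3·1+1·4 = 10
B: 5·7 = 35 | 1·4+4·6+4·0+3·1+1·4 = 35
D: 5·8 = 40 | 1·0+4·6+4·4+3·0+1·0 = 40
J: 5·4 = 20 | 1·0+4·0+4·3+3·1+1·5 = 20
G: 5·8 = 40 | 1·4+4·6+4·2+3·1+1·1 = 40
gcd(5,1,4,4,3,1) = 1

Coefficients: [5, 1, 4, 4, 3, 1]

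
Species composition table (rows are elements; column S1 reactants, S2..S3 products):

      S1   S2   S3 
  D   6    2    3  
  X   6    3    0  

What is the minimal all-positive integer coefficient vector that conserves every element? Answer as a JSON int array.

D: 3·6 = 18 | 6·2+2·3 = 18
X: 3·6 = 18 | 6·3+2·0 = 18
gcd(3,6,2) = 1

Coefficients: [3, 6, 2]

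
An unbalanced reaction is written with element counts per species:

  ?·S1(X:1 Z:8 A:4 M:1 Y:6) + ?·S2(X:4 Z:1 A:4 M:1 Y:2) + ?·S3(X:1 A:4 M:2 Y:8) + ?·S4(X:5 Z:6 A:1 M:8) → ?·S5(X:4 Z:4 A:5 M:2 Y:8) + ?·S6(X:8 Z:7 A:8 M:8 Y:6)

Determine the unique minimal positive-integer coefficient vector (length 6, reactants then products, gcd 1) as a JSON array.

X: 2·1+6·4+3·1+3·5 = 44 | 3·4+4·8 = 44
Z: 2·8+6·1+3·0+3·6 = 40 | 3·4+4·7 = 40
A: 2·4+6·4+3·4+3·1 = 47 | 3·5+4·8 = 47
M: 2·1+6·1+3·2+3·8 = 38 | 3·2+4·8 = 38
Y: 2·6+6·2+3·8+3·0 = 48 | 3·8+4·6 = 48
gcd(2,6,3,3,3,4) = 1

Coefficients: [2, 6, 3, 3, 3, 4]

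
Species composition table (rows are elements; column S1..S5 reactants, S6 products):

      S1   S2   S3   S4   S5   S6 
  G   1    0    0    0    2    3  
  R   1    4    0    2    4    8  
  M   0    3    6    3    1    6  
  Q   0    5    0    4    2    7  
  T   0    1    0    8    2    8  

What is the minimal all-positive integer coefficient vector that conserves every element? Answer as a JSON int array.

Coefficients: [6, 2, 1, 3, 3, 4]

G: 6·1+2·0+1·0+3·0+3·2 = 12 | 4·3 = 12
R: 6·1+2·4+1·0+3·2+3·4 = 32 | 4·8 = 32
M: 6·0+2·3+1·6+3·3+3·1 = 24 | 4·6 = 24
Q: 6·0+2·5+1·0+3·4+3·2 = 28 | 4·7 = 28
T: 6·0+2·1+1·0+3·8+3·2 = 32 | 4·8 = 32
gcd(6,2,1,3,3,4) = 1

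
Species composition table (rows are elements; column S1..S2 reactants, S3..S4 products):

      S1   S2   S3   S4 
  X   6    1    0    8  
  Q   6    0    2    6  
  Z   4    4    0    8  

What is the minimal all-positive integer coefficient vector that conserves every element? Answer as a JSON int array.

Coefficients: [6, 4, 3, 5]

X: 6·6+4·1 = 40 | 3·0+5·8 = 40
Q: 6·6+4·0 = 36 | 3·2+5·6 = 36
Z: 6·4+4·4 = 40 | 3·0+5·8 = 40
gcd(6,4,3,5) = 1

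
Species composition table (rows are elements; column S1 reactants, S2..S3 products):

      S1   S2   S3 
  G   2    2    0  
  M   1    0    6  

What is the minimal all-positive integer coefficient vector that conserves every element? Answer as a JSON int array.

G: 6·2 = 12 | 6·2+1·0 = 12
M: 6·1 = 6 | 6·0+1·6 = 6
gcd(6,6,1) = 1

Coefficients: [6, 6, 1]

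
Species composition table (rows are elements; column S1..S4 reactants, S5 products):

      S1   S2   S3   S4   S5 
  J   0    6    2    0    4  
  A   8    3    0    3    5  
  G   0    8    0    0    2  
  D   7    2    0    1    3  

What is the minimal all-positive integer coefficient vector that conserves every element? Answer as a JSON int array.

J: 1·0+1·6+5·2+3·0 = 16 | 4·4 = 16
A: 1·8+1·3+5·0+3·3 = 20 | 4·5 = 20
G: 1·0+1·8+5·0+3·0 = 8 | 4·2 = 8
D: 1·7+1·2+5·0+3·1 = 12 | 4·3 = 12
gcd(1,1,5,3,4) = 1

Coefficients: [1, 1, 5, 3, 4]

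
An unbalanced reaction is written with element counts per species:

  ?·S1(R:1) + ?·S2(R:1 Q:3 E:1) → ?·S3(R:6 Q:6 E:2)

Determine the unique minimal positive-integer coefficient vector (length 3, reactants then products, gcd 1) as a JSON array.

R: 4·1+2·1 = 6 | 1·6 = 6
Q: 4·0+2·3 = 6 | 1·6 = 6
E: 4·0+2·1 = 2 | 1·2 = 2
gcd(4,2,1) = 1

Coefficients: [4, 2, 1]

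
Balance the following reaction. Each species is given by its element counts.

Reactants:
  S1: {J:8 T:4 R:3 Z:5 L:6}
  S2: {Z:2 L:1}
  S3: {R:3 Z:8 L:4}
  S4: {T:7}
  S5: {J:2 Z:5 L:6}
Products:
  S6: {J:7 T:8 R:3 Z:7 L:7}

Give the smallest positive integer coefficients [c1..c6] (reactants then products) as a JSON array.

Coefficients: [5, 2, 1, 4, 1, 6]

J: 5·8+2·0+1·0+4·0+1·2 = 42 | 6·7 = 42
T: 5·4+2·0+1·0+4·7+1·0 = 48 | 6·8 = 48
R: 5·3+2·0+1·3+4·0+1·0 = 18 | 6·3 = 18
Z: 5·5+2·2+1·8+4·0+1·5 = 42 | 6·7 = 42
L: 5·6+2·1+1·4+4·0+1·6 = 42 | 6·7 = 42
gcd(5,2,1,4,1,6) = 1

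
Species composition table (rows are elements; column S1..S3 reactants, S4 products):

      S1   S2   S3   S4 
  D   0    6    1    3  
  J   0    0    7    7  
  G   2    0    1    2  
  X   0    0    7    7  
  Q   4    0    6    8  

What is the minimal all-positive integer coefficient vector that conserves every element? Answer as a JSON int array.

Coefficients: [3, 2, 6, 6]

D: 3·0+2·6+6·1 = 18 | 6·3 = 18
J: 3·0+2·0+6·7 = 42 | 6·7 = 42
G: 3·2+2·0+6·1 = 12 | 6·2 = 12
X: 3·0+2·0+6·7 = 42 | 6·7 = 42
Q: 3·4+2·0+6·6 = 48 | 6·8 = 48
gcd(3,2,6,6) = 1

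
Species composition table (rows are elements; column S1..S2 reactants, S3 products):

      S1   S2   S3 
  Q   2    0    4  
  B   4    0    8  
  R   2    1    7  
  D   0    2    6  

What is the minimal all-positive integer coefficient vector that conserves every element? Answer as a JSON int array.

Q: 2·2+3·0 = 4 | 1·4 = 4
B: 2·4+3·0 = 8 | 1·8 = 8
R: 2·2+3·1 = 7 | 1·7 = 7
D: 2·0+3·2 = 6 | 1·6 = 6
gcd(2,3,1) = 1

Coefficients: [2, 3, 1]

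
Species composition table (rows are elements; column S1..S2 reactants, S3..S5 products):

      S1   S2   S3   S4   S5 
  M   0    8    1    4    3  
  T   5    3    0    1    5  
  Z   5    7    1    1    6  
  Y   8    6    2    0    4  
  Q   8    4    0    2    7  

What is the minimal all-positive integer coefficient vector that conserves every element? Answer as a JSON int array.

M: 1·0+2·8 = 16 | 6·1+1·4+2·3 = 16
T: 1·5+2·3 = 11 | 6·0+1·1+2·5 = 11
Z: 1·5+2·7 = 19 | 6·1+1·1+2·6 = 19
Y: 1·8+2·6 = 20 | 6·2+1·0+2·4 = 20
Q: 1·8+2·4 = 16 | 6·0+1·2+2·7 = 16
gcd(1,2,6,1,2) = 1

Coefficients: [1, 2, 6, 1, 2]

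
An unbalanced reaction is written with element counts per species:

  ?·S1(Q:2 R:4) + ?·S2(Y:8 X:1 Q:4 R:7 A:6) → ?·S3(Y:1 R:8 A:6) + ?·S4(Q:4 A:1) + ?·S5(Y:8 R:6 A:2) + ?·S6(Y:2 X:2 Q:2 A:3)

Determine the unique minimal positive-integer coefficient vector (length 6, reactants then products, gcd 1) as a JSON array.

Y: 1·0+6·8 = 48 | 2·1+5·0+5·8+3·2 = 48
X: 1·0+6·1 = 6 | 2·0+5·0+5·0+3·2 = 6
Q: 1·2+6·4 = 26 | 2·0+5·4+5·0+3·2 = 26
R: 1·4+6·7 = 46 | 2·8+5·0+5·6+3·0 = 46
A: 1·0+6·6 = 36 | 2·6+5·1+5·2+3·3 = 36
gcd(1,6,2,5,5,3) = 1

Coefficients: [1, 6, 2, 5, 5, 3]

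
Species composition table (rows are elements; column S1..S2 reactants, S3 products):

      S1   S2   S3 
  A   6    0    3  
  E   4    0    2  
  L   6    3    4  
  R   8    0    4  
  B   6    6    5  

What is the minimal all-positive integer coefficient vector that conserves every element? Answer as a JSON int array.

A: 3·6+2·0 = 18 | 6·3 = 18
E: 3·4+2·0 = 12 | 6·2 = 12
L: 3·6+2·3 = 24 | 6·4 = 24
R: 3·8+2·0 = 24 | 6·4 = 24
B: 3·6+2·6 = 30 | 6·5 = 30
gcd(3,2,6) = 1

Coefficients: [3, 2, 6]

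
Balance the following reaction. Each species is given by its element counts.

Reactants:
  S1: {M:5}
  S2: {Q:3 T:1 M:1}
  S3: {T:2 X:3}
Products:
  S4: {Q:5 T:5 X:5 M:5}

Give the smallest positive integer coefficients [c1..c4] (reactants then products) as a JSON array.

Q: 2·0+5·3+5·0 = 15 | 3·5 = 15
T: 2·0+5·1+5·2 = 15 | 3·5 = 15
X: 2·0+5·0+5·3 = 15 | 3·5 = 15
M: 2·5+5·1+5·0 = 15 | 3·5 = 15
gcd(2,5,5,3) = 1

Coefficients: [2, 5, 5, 3]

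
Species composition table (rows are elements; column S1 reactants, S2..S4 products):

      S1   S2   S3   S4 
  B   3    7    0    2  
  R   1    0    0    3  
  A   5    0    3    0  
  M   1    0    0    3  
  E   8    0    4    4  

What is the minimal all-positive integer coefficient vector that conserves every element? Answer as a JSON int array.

Coefficients: [3, 1, 5, 1]

B: 3·3 = 9 | 1·7+5·0+1·2 = 9
R: 3·1 = 3 | 1·0+5·0+1·3 = 3
A: 3·5 = 15 | 1·0+5·3+1·0 = 15
M: 3·1 = 3 | 1·0+5·0+1·3 = 3
E: 3·8 = 24 | 1·0+5·4+1·4 = 24
gcd(3,1,5,1) = 1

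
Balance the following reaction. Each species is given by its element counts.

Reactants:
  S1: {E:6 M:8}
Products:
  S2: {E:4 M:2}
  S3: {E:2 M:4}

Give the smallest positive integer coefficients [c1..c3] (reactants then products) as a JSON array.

E: 3·6 = 18 | 2·4+5·2 = 18
M: 3·8 = 24 | 2·2+5·4 = 24
gcd(3,2,5) = 1

Coefficients: [3, 2, 5]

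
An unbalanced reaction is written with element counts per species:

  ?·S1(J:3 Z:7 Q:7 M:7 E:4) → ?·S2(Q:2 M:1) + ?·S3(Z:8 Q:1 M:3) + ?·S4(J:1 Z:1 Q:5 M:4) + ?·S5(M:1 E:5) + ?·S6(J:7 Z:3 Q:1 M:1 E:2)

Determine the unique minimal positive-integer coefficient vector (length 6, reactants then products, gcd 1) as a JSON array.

J: 3·3 = 9 | 4·0+2·0+2·1+2·0+1·7 = 9
Z: 3·7 = 21 | 4·0+2·8+2·1+2·0+1·3 = 21
Q: 3·7 = 21 | 4·2+2·1+2·5+2·0+1·1 = 21
M: 3·7 = 21 | 4·1+2·3+2·4+2·1+1·1 = 21
E: 3·4 = 12 | 4·0+2·0+2·0+2·5+1·2 = 12
gcd(3,4,2,2,2,1) = 1

Coefficients: [3, 4, 2, 2, 2, 1]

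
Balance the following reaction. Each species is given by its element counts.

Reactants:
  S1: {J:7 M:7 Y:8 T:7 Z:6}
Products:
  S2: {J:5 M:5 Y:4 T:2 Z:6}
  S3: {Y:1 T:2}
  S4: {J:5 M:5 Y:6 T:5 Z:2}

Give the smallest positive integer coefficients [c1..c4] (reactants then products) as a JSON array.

J: 5·7 = 35 | 4·5+6·0+3·5 = 35
M: 5·7 = 35 | 4·5+6·0+3·5 = 35
Y: 5·8 = 40 | 4·4+6·1+3·6 = 40
T: 5·7 = 35 | 4·2+6·2+3·5 = 35
Z: 5·6 = 30 | 4·6+6·0+3·2 = 30
gcd(5,4,6,3) = 1

Coefficients: [5, 4, 6, 3]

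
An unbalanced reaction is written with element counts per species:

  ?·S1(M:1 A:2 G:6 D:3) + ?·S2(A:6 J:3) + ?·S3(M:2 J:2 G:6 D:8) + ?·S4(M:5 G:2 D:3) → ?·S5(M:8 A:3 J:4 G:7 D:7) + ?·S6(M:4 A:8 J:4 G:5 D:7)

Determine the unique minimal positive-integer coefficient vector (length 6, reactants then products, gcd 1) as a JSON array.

Coefficients: [1, 6, 3, 5, 2, 4]

M: 1·1+6·0+3·2+5·5 = 32 | 2·8+4·4 = 32
A: 1·2+6·6+3·0+5·0 = 38 | 2·3+4·8 = 38
J: 1·0+6·3+3·2+5·0 = 24 | 2·4+4·4 = 24
G: 1·6+6·0+3·6+5·2 = 34 | 2·7+4·5 = 34
D: 1·3+6·0+3·8+5·3 = 42 | 2·7+4·7 = 42
gcd(1,6,3,5,2,4) = 1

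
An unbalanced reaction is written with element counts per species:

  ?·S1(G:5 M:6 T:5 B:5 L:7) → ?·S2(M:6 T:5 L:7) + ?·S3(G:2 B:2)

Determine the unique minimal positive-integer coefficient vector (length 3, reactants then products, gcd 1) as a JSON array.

G: 2·5 = 10 | 2·0+5·2 = 10
M: 2·6 = 12 | 2·6+5·0 = 12
T: 2·5 = 10 | 2·5+5·0 = 10
B: 2·5 = 10 | 2·0+5·2 = 10
L: 2·7 = 14 | 2·7+5·0 = 14
gcd(2,2,5) = 1

Coefficients: [2, 2, 5]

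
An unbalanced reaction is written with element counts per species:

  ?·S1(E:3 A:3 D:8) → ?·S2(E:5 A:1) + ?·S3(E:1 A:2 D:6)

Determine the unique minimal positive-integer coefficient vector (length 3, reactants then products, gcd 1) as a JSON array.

Coefficients: [3, 1, 4]

E: 3·3 = 9 | 1·5+4·1 = 9
A: 3·3 = 9 | 1·1+4·2 = 9
D: 3·8 = 24 | 1·0+4·6 = 24
gcd(3,1,4) = 1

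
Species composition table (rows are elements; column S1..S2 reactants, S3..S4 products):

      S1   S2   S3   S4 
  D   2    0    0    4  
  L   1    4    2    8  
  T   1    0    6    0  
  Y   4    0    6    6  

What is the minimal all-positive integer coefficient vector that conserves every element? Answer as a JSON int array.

Coefficients: [6, 5, 1, 3]

D: 6·2+5·0 = 12 | 1·0+3·4 = 12
L: 6·1+5·4 = 26 | 1·2+3·8 = 26
T: 6·1+5·0 = 6 | 1·6+3·0 = 6
Y: 6·4+5·0 = 24 | 1·6+3·6 = 24
gcd(6,5,1,3) = 1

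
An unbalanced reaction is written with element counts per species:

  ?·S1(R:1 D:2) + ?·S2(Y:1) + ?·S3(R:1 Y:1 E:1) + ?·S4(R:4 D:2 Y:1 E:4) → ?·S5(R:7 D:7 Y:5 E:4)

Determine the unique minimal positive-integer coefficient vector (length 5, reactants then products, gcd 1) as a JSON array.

R: 6·1+5·0+4·1+1·4 = 14 | 2·7 = 14
D: 6·2+5·0+4·0+1·2 = 14 | 2·7 = 14
Y: 6·0+5·1+4·1+1·1 = 10 | 2·5 = 10
E: 6·0+5·0+4·1+1·4 = 8 | 2·4 = 8
gcd(6,5,4,1,2) = 1

Coefficients: [6, 5, 4, 1, 2]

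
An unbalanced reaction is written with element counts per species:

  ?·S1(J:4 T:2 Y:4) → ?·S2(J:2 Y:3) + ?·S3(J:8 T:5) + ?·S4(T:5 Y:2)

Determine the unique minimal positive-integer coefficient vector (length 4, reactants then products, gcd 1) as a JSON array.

J: 5·4 = 20 | 6·2+1·8+1·0 = 20
T: 5·2 = 10 | 6·0+1·5+1·5 = 10
Y: 5·4 = 20 | 6·3+1·0+1·2 = 20
gcd(5,6,1,1) = 1

Coefficients: [5, 6, 1, 1]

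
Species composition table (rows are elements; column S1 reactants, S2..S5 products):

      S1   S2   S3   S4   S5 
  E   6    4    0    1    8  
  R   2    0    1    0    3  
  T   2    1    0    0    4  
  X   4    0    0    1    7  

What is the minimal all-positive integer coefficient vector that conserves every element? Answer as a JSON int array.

E: 5·6 = 30 | 2·4+4·0+6·1+2·8 = 30
R: 5·2 = 10 | 2·0+4·1+6·0+2·3 = 10
T: 5·2 = 10 | 2·1+4·0+6·0+2·4 = 10
X: 5·4 = 20 | 2·0+4·0+6·1+2·7 = 20
gcd(5,2,4,6,2) = 1

Coefficients: [5, 2, 4, 6, 2]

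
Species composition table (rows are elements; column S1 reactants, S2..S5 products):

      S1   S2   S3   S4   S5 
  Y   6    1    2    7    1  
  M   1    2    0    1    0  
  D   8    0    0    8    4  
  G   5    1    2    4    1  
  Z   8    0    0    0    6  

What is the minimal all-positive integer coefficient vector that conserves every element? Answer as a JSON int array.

Y: 3·6 = 18 | 1·1+3·2+1·7+4·1 = 18
M: 3·1 = 3 | 1·2+3·0+1·1+4·0 = 3
D: 3·8 = 24 | 1·0+3·0+1·8+4·4 = 24
G: 3·5 = 15 | 1·1+3·2+1·4+4·1 = 15
Z: 3·8 = 24 | 1·0+3·0+1·0+4·6 = 24
gcd(3,1,3,1,4) = 1

Coefficients: [3, 1, 3, 1, 4]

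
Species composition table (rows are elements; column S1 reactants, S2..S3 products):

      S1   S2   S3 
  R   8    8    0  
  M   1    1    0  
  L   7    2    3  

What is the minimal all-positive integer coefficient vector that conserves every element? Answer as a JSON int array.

R: 3·8 = 24 | 3·8+5·0 = 24
M: 3·1 = 3 | 3·1+5·0 = 3
L: 3·7 = 21 | 3·2+5·3 = 21
gcd(3,3,5) = 1

Coefficients: [3, 3, 5]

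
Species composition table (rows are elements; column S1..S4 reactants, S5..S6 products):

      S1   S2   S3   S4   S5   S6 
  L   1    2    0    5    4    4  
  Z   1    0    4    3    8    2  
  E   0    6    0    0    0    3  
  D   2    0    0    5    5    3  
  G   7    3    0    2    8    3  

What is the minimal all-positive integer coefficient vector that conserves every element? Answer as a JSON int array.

L: 3·1+1·2+4·0+3·5 = 20 | 3·4+2·4 = 20
Z: 3·1+1·0+4·4+3·3 = 28 | 3·8+2·2 = 28
E: 3·0+1·6+4·0+3·0 = 6 | 3·0+2·3 = 6
D: 3·2+1·0+4·0+3·5 = 21 | 3·5+2·3 = 21
G: 3·7+1·3+4·0+3·2 = 30 | 3·8+2·3 = 30
gcd(3,1,4,3,3,2) = 1

Coefficients: [3, 1, 4, 3, 3, 2]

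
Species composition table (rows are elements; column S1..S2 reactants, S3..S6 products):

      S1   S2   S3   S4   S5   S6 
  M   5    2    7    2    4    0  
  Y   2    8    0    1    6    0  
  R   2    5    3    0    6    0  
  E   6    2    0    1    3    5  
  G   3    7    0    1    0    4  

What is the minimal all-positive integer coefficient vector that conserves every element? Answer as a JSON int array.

Coefficients: [5, 1, 1, 6, 2, 4]

M: 5·5+1·2 = 27 | 1·7+6·2+2·4+4·0 = 27
Y: 5·2+1·8 = 18 | 1·0+6·1+2·6+4·0 = 18
R: 5·2+1·5 = 15 | 1·3+6·0+2·6+4·0 = 15
E: 5·6+1·2 = 32 | 1·0+6·1+2·3+4·5 = 32
G: 5·3+1·7 = 22 | 1·0+6·1+2·0+4·4 = 22
gcd(5,1,1,6,2,4) = 1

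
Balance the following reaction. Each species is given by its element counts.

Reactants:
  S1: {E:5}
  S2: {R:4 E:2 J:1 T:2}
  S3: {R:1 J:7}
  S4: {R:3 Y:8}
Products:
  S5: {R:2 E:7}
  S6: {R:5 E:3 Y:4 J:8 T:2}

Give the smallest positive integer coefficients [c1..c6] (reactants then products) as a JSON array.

R: 5·0+4·4+4·1+2·3 = 26 | 3·2+4·5 = 26
E: 5·5+4·2+4·0+2·0 = 33 | 3·7+4·3 = 33
Y: 5·0+4·0+4·0+2·8 = 16 | 3·0+4·4 = 16
J: 5·0+4·1+4·7+2·0 = 32 | 3·0+4·8 = 32
T: 5·0+4·2+4·0+2·0 = 8 | 3·0+4·2 = 8
gcd(5,4,4,2,3,4) = 1

Coefficients: [5, 4, 4, 2, 3, 4]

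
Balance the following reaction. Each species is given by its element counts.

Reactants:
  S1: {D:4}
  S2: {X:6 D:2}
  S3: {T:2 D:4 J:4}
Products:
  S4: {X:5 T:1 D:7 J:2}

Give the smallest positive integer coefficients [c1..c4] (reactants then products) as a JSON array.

X: 5·0+5·6+3·0 = 30 | 6·5 = 30
T: 5·0+5·0+3·2 = 6 | 6·1 = 6
D: 5·4+5·2+3·4 = 42 | 6·7 = 42
J: 5·0+5·0+3·4 = 12 | 6·2 = 12
gcd(5,5,3,6) = 1

Coefficients: [5, 5, 3, 6]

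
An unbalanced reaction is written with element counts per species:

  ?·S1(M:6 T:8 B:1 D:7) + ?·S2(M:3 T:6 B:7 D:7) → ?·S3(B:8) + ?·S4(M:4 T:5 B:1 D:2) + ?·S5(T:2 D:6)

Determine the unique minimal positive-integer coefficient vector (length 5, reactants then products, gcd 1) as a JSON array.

M: 2·6+4·3 = 24 | 3·0+6·4+5·0 = 24
T: 2·8+4·6 = 40 | 3·0+6·5+5·2 = 40
B: 2·1+4·7 = 30 | 3·8+6·1+5·0 = 30
D: 2·7+4·7 = 42 | 3·0+6·2+5·6 = 42
gcd(2,4,3,6,5) = 1

Coefficients: [2, 4, 3, 6, 5]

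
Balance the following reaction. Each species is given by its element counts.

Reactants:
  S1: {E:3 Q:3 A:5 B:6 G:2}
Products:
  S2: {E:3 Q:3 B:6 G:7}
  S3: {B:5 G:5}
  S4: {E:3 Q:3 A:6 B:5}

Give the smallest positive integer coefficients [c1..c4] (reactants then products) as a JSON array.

Coefficients: [6, 1, 1, 5]

E: 6·3 = 18 | 1·3+1·0+5·3 = 18
Q: 6·3 = 18 | 1·3+1·0+5·3 = 18
A: 6·5 = 30 | 1·0+1·0+5·6 = 30
B: 6·6 = 36 | 1·6+1·5+5·5 = 36
G: 6·2 = 12 | 1·7+1·5+5·0 = 12
gcd(6,1,1,5) = 1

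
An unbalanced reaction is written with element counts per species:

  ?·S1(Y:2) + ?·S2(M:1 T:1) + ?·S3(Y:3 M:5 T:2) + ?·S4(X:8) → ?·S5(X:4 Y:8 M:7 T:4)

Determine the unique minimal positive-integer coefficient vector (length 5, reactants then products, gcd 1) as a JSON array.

Coefficients: [5, 4, 2, 1, 2]

X: 5·0+4·0+2·0+1·8 = 8 | 2·4 = 8
Y: 5·2+4·0+2·3+1·0 = 16 | 2·8 = 16
M: 5·0+4·1+2·5+1·0 = 14 | 2·7 = 14
T: 5·0+4·1+2·2+1·0 = 8 | 2·4 = 8
gcd(5,4,2,1,2) = 1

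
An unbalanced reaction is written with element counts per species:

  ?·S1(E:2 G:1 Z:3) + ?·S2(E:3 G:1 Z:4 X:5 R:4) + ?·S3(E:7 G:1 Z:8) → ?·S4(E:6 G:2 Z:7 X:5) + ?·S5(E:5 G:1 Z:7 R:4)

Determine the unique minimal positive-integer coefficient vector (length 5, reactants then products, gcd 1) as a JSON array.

E: 6·2+5·3+4·7 = 55 | 5·6+5·5 = 55
G: 6·1+5·1+4·1 = 15 | 5·2+5·1 = 15
Z: 6·3+5·4+4·8 = 70 | 5·7+5·7 = 70
X: 6·0+5·5+4·0 = 25 | 5·5+5·0 = 25
R: 6·0+5·4+4·0 = 20 | 5·0+5·4 = 20
gcd(6,5,4,5,5) = 1

Coefficients: [6, 5, 4, 5, 5]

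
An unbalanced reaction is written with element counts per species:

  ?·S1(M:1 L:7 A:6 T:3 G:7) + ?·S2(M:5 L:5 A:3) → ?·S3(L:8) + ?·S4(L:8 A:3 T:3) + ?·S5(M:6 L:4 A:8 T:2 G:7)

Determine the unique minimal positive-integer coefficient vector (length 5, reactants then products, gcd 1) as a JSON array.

Coefficients: [3, 3, 2, 1, 3]

M: 3·1+3·5 = 18 | 2·0+1·0+3·6 = 18
L: 3·7+3·5 = 36 | 2·8+1·8+3·4 = 36
A: 3·6+3·3 = 27 | 2·0+1·3+3·8 = 27
T: 3·3+3·0 = 9 | 2·0+1·3+3·2 = 9
G: 3·7+3·0 = 21 | 2·0+1·0+3·7 = 21
gcd(3,3,2,1,3) = 1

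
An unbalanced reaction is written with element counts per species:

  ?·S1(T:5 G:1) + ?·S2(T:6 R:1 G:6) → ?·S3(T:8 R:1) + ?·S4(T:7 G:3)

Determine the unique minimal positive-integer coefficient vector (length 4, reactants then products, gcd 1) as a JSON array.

T: 6·5+1·6 = 36 | 1·8+4·7 = 36
R: 6·0+1·1 = 1 | 1·1+4·0 = 1
G: 6·1+1·6 = 12 | 1·0+4·3 = 12
gcd(6,1,1,4) = 1

Coefficients: [6, 1, 1, 4]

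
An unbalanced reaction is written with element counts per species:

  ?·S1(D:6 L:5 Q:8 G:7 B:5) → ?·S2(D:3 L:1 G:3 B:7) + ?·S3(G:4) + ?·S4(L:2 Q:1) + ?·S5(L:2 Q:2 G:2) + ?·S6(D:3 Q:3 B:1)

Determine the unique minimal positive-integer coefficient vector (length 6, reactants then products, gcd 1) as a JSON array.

D: 4·6 = 24 | 2·3+3·0+4·0+5·0+6·3 = 24
L: 4·5 = 20 | 2·1+3·0+4·2+5·2+6·0 = 20
Q: 4·8 = 32 | 2·0+3·0+4·1+5·2+6·3 = 32
G: 4·7 = 28 | 2·3+3·4+4·0+5·2+6·0 = 28
B: 4·5 = 20 | 2·7+3·0+4·0+5·0+6·1 = 20
gcd(4,2,3,4,5,6) = 1

Coefficients: [4, 2, 3, 4, 5, 6]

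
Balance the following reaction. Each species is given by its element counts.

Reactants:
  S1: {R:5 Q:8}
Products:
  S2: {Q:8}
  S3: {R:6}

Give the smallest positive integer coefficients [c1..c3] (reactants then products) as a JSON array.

Coefficients: [6, 6, 5]

R: 6·5 = 30 | 6·0+5·6 = 30
Q: 6·8 = 48 | 6·8+5·0 = 48
gcd(6,6,5) = 1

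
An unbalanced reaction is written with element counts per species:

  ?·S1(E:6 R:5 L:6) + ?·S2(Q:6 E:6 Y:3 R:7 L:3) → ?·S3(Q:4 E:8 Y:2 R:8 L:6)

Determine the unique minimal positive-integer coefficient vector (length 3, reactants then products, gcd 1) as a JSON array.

Q: 2·0+2·6 = 12 | 3·4 = 12
E: 2·6+2·6 = 24 | 3·8 = 24
Y: 2·0+2·3 = 6 | 3·2 = 6
R: 2·5+2·7 = 24 | 3·8 = 24
L: 2·6+2·3 = 18 | 3·6 = 18
gcd(2,2,3) = 1

Coefficients: [2, 2, 3]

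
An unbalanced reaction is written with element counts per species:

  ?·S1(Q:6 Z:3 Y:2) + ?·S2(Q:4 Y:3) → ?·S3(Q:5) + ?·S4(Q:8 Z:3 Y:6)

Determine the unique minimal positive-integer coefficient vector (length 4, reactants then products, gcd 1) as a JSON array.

Q: 3·6+4·4 = 34 | 2·5+3·8 = 34
Z: 3·3+4·0 = 9 | 2·0+3·3 = 9
Y: 3·2+4·3 = 18 | 2·0+3·6 = 18
gcd(3,4,2,3) = 1

Coefficients: [3, 4, 2, 3]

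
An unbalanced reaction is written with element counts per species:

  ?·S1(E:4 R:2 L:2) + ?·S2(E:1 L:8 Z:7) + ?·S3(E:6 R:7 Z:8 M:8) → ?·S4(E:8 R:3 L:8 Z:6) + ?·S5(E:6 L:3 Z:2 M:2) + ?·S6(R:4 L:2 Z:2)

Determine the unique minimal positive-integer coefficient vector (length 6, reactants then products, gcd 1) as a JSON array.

Coefficients: [6, 2, 1, 1, 4, 4]

E: 6·4+2·1+1·6 = 32 | 1·8+4·6+4·0 = 32
R: 6·2+2·0+1·7 = 19 | 1·3+4·0+4·4 = 19
L: 6·2+2·8+1·0 = 28 | 1·8+4·3+4·2 = 28
Z: 6·0+2·7+1·8 = 22 | 1·6+4·2+4·2 = 22
M: 6·0+2·0+1·8 = 8 | 1·0+4·2+4·0 = 8
gcd(6,2,1,1,4,4) = 1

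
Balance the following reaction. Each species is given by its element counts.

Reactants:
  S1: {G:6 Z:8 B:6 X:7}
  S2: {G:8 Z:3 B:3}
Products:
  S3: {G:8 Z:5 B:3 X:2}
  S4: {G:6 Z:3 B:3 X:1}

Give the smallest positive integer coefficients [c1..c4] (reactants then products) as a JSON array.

G: 1·6+4·8 = 38 | 1·8+5·6 = 38
Z: 1·8+4·3 = 20 | 1·5+5·3 = 20
B: 1·6+4·3 = 18 | 1·3+5·3 = 18
X: 1·7+4·0 = 7 | 1·2+5·1 = 7
gcd(1,4,1,5) = 1

Coefficients: [1, 4, 1, 5]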